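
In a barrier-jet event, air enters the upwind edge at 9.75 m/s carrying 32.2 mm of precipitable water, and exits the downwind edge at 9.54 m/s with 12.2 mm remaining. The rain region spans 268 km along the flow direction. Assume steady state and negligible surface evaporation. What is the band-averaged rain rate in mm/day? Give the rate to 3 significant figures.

Column moisture flux per unit crosswind length is F = V × PW.
Inflow: F_in = 9.75 × 32.2 = 313.95 mm·m/s
Outflow: F_out = 9.54 × 12.2 = 116.388 mm·m/s
Steady-state rate R = (F_in − F_out)/L = (313.95 − 116.388) / 268000 m = 7.372e-04 mm/s.
R = 7.372e-04 × 3600 × 24 = 63.7 mm/day.

R ≈ 63.7 mm/day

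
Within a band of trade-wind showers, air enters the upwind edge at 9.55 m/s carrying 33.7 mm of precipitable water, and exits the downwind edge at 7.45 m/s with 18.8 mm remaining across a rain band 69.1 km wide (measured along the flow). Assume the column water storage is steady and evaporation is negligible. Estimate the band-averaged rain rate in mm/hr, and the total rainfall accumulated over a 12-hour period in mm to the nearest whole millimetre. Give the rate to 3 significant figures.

R ≈ 9.47 mm/hr; total ≈ 114 mm

Column moisture flux per unit crosswind length is F = V × PW.
Inflow: F_in = 9.55 × 33.7 = 321.835 mm·m/s
Outflow: F_out = 7.45 × 18.8 = 140.06 mm·m/s
Steady-state rate R = (F_in − F_out)/L = (321.835 − 140.06) / 69100 m = 2.631e-03 mm/s.
R = 2.631e-03 × 3600 = 9.47 mm/hr.
Over 12 h: total = 9.47 × 12 = 113.64 ≈ 114 mm.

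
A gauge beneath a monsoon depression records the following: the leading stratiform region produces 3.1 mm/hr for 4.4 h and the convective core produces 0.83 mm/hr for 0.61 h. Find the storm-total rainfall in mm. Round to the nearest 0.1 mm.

total ≈ 14.1 mm

Total = Σ Rᵢ Δtᵢ = 3.1 × 4.4 + 0.83 × 0.61
      = 13.64 + 0.5063 = 14.1 mm.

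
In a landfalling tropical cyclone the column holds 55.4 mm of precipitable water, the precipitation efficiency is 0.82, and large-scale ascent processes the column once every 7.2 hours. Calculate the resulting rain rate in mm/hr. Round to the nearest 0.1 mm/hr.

Each overturning extracts ε × PW = 0.82 × 55.4 = 45.428 mm.
Rate = ε·PW / τ = 45.428 / 7.2 h = 6.3 mm/hr.

R ≈ 6.3 mm/hr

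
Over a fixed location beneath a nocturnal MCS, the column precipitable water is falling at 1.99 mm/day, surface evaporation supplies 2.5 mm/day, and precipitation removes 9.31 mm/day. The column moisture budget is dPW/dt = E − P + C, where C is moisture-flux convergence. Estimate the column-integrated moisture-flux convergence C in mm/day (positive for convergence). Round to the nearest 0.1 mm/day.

dPW/dt = -1.99 mm/day.
C = dPW/dt − E + P = (-1.99) − 2.5 + 9.31 = 4.8 mm/day.

C ≈ 4.8 mm/day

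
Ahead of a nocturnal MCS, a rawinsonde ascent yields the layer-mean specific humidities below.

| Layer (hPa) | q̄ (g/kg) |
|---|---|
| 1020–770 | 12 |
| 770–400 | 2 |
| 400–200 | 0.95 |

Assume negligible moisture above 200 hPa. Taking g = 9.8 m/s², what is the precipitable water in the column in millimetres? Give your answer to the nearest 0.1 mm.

Precipitable water is the column-integrated vapour mass per unit area: PW = (1/g) Σ q̄ Δp, with q in kg/kg and Δp in Pa (1 kg/m² of water = 1 mm).
Layer 1020–770 hPa: Δp = 250 hPa = 25000 Pa, q̄ = 0.012 kg/kg → 0.012 × 25000 / 9.8 = 30.61 mm
Layer 770–400 hPa: Δp = 370 hPa = 37000 Pa, q̄ = 0.002 kg/kg → 0.002 × 37000 / 9.8 = 7.55 mm
Layer 400–200 hPa: Δp = 200 hPa = 20000 Pa, q̄ = 0.00095 kg/kg → 0.00095 × 20000 / 9.8 = 1.94 mm
PW = 30.61 + 7.55 + 1.94 = 40.10 ≈ 40.1 mm.

PW ≈ 40.1 mm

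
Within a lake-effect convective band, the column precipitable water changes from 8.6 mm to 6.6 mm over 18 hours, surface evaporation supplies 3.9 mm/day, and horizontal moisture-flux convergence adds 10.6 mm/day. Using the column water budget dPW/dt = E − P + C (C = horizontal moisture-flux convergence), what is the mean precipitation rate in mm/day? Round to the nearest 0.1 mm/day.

dPW/dt = (6.6 − 8.6) mm / (18/24 day) = -2.667 mm/day.
P = E + C − dPW/dt = 3.9 + (10.6) − (-2.667) = 17.2 mm/day.

P ≈ 17.2 mm/day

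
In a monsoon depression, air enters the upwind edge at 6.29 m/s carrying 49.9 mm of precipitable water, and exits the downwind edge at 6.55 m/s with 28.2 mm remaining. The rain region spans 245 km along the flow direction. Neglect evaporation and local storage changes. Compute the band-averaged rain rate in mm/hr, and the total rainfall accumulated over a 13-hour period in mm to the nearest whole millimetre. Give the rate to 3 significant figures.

Column moisture flux per unit crosswind length is F = V × PW.
Inflow: F_in = 6.29 × 49.9 = 313.871 mm·m/s
Outflow: F_out = 6.55 × 28.2 = 184.71 mm·m/s
Steady-state rate R = (F_in − F_out)/L = (313.871 − 184.71) / 245000 m = 5.272e-04 mm/s.
R = 5.272e-04 × 3600 = 1.90 mm/hr.
Over 13 h: total = 1.90 × 13 = 24.7 ≈ 25 mm.

R ≈ 1.90 mm/hr; total ≈ 25 mm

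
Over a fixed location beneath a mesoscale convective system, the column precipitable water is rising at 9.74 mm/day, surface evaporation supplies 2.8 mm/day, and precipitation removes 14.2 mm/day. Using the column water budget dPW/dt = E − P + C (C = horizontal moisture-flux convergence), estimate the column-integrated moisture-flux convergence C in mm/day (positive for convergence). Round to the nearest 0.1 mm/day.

dPW/dt = +9.74 mm/day.
C = dPW/dt − E + P = (+9.74) − 2.8 + 14.2 = 21.1 mm/day.

C ≈ 21.1 mm/day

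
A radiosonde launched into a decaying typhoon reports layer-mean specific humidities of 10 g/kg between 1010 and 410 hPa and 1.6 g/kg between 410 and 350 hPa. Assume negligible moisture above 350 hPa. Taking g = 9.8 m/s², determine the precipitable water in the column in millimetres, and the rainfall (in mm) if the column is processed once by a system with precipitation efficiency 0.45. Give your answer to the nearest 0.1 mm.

Precipitable water is the column-integrated vapour mass per unit area: PW = (1/g) Σ q̄ Δp, with q in kg/kg and Δp in Pa (1 kg/m² of water = 1 mm).
Layer 1010–410 hPa: Δp = 600 hPa = 60000 Pa, q̄ = 0.01 kg/kg → 0.01 × 60000 / 9.8 = 61.22 mm
Layer 410–350 hPa: Δp = 60 hPa = 6000 Pa, q̄ = 0.0016 kg/kg → 0.0016 × 6000 / 9.8 = 0.98 mm
PW = 61.22 + 0.98 = 62.20 ≈ 62.2 mm.
Rainfall = ε × PW = 0.45 × 62.2 = 28.0 mm.

PW ≈ 62.2 mm; rainfall ≈ 28.0 mm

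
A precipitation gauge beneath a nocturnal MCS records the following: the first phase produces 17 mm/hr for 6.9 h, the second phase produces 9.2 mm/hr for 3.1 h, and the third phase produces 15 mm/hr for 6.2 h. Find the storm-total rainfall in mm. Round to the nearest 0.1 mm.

total ≈ 238.8 mm

Total = Σ Rᵢ Δtᵢ = 17 × 6.9 + 9.2 × 3.1 + 15 × 6.2
      = 117.3 + 28.52 + 93 = 238.8 mm.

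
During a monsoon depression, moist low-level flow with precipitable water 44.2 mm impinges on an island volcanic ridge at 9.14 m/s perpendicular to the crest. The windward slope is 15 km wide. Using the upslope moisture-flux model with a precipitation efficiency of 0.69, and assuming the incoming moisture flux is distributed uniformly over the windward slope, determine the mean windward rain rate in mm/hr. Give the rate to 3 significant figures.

Incoming column moisture flux per unit ridge length: F = V × PW = 9.14 × 44.2 = 403.988 mm·m/s.
Spread over the 15 km slope with efficiency ε = 0.69: R = ε·F/W = 0.69 × 403.988 / 15000 m = 1.858e-02 mm/s.
R = 1.858e-02 × 3600 = 66.9 mm/hr.

R ≈ 66.9 mm/hr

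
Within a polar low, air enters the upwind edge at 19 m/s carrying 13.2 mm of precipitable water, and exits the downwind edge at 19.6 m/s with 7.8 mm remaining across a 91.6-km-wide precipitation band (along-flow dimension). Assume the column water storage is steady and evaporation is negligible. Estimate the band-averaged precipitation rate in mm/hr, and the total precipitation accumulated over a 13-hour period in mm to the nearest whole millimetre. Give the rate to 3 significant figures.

Column moisture flux per unit crosswind length is F = V × PW.
Inflow: F_in = 19 × 13.2 = 250.8 mm·m/s
Outflow: F_out = 19.6 × 7.8 = 152.88 mm·m/s
Steady-state rate R = (F_in − F_out)/L = (250.8 − 152.88) / 91600 m = 1.069e-03 mm/s.
R = 1.069e-03 × 3600 = 3.85 mm/hr.
Over 13 h: total = 3.85 × 13 = 50.05 ≈ 50 mm.

R ≈ 3.85 mm/hr; total ≈ 50 mm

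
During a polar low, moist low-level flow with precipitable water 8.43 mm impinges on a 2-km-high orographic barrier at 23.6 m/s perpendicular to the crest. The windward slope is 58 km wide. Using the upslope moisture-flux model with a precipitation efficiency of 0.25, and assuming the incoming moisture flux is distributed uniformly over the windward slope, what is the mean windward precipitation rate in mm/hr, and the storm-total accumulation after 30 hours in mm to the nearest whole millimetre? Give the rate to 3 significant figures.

R ≈ 3.09 mm/hr; total ≈ 93 mm

Incoming column moisture flux per unit ridge length: F = V × PW = 23.6 × 8.43 = 198.948 mm·m/s.
Spread over the 58 km slope with efficiency ε = 0.25: R = ε·F/W = 0.25 × 198.948 / 58000 m = 8.575e-04 mm/s.
R = 8.575e-04 × 3600 = 3.09 mm/hr.
Over 30 h: total = 3.09 × 30 = 92.7 ≈ 93 mm.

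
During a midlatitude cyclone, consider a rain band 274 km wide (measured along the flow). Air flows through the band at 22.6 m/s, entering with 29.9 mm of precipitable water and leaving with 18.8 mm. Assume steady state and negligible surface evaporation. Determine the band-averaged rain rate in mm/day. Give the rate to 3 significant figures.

Column moisture flux per unit crosswind length is F = V × PW.
Inflow: F_in = 22.6 × 29.9 = 675.74 mm·m/s
Outflow: F_out = 22.6 × 18.8 = 424.88 mm·m/s
Steady-state rate R = (F_in − F_out)/L = (675.74 − 424.88) / 274000 m = 9.155e-04 mm/s.
R = 9.155e-04 × 3600 × 24 = 79.1 mm/day.

R ≈ 79.1 mm/day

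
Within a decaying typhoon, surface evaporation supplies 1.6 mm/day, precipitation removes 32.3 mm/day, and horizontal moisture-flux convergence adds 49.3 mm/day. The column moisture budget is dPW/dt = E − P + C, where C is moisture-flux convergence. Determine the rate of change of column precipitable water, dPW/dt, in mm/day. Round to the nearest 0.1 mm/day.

dPW/dt = E − P + C = 1.6 − 32.3 + (49.3) = 18.6 mm/day.

dPW/dt ≈ 18.6 mm/day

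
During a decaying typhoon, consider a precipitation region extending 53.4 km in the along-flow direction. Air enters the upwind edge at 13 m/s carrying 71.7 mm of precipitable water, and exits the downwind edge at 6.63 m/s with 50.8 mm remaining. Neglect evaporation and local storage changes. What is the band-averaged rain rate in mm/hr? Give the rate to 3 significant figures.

Column moisture flux per unit crosswind length is F = V × PW.
Inflow: F_in = 13 × 71.7 = 932.1 mm·m/s
Outflow: F_out = 6.63 × 50.8 = 336.804 mm·m/s
Steady-state rate R = (F_in − F_out)/L = (932.1 − 336.804) / 53400 m = 1.115e-02 mm/s.
R = 1.115e-02 × 3600 = 40.1 mm/hr.

R ≈ 40.1 mm/hr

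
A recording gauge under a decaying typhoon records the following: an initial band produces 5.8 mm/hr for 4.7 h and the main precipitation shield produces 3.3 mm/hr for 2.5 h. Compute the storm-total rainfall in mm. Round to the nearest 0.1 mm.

total ≈ 35.5 mm

Total = Σ Rᵢ Δtᵢ = 5.8 × 4.7 + 3.3 × 2.5
      = 27.26 + 8.25 = 35.5 mm.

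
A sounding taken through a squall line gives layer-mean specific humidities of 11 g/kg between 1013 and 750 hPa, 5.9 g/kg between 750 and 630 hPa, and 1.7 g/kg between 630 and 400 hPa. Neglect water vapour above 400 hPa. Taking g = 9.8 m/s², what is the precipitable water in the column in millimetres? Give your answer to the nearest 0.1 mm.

PW ≈ 40.7 mm

Precipitable water is the column-integrated vapour mass per unit area: PW = (1/g) Σ q̄ Δp, with q in kg/kg and Δp in Pa (1 kg/m² of water = 1 mm).
Layer 1013–750 hPa: Δp = 263 hPa = 26300 Pa, q̄ = 0.011 kg/kg → 0.011 × 26300 / 9.8 = 29.52 mm
Layer 750–630 hPa: Δp = 120 hPa = 12000 Pa, q̄ = 0.0059 kg/kg → 0.0059 × 12000 / 9.8 = 7.22 mm
Layer 630–400 hPa: Δp = 230 hPa = 23000 Pa, q̄ = 0.0017 kg/kg → 0.0017 × 23000 / 9.8 = 3.99 mm
PW = 29.52 + 7.22 + 3.99 = 40.73 ≈ 40.7 mm.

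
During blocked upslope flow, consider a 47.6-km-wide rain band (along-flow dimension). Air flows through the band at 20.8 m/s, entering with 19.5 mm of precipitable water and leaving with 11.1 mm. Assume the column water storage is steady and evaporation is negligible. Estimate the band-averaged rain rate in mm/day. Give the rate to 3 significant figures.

R ≈ 317 mm/day

Column moisture flux per unit crosswind length is F = V × PW.
Inflow: F_in = 20.8 × 19.5 = 405.6 mm·m/s
Outflow: F_out = 20.8 × 11.1 = 230.88 mm·m/s
Steady-state rate R = (F_in − F_out)/L = (405.6 − 230.88) / 47600 m = 3.671e-03 mm/s.
R = 3.671e-03 × 3600 × 24 = 317 mm/day.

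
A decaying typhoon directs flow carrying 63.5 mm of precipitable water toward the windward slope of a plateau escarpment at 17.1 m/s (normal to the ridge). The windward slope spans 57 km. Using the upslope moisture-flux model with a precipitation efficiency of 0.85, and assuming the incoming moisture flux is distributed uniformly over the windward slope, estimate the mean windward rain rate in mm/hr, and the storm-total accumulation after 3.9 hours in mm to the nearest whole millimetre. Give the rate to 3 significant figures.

Incoming column moisture flux per unit ridge length: F = V × PW = 17.1 × 63.5 = 1085.85 mm·m/s.
Spread over the 57 km slope with efficiency ε = 0.85: R = ε·F/W = 0.85 × 1085.85 / 57000 m = 1.619e-02 mm/s.
R = 1.619e-02 × 3600 = 58.3 mm/hr.
Over 3.9 h: total = 58.3 × 3.9 = 227.37 ≈ 227 mm.

R ≈ 58.3 mm/hr; total ≈ 227 mm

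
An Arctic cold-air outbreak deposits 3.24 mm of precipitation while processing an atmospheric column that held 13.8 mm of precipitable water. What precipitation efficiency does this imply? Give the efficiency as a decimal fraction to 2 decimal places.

ε ≈ 0.23

ε = precipitation / PW = 3.24 / 13.8 = 0.23.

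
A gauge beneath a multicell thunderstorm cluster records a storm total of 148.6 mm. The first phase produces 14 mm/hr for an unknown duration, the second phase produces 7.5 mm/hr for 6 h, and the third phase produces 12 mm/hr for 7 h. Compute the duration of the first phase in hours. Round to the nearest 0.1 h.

duration ≈ 1.4 h

Known phases: 7.5 × 6 + 12 × 7 = 45 + 84 = 129 mm.
Remaining depth = 148.6 − 129 = 19.6 mm.
Duration = 19.6 / 14 = 1.4 h.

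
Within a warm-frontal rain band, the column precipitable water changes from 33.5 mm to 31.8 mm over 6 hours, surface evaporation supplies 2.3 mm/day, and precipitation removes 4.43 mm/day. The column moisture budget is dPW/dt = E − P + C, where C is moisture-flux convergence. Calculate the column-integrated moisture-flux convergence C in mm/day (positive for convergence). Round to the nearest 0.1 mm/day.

dPW/dt = (31.8 − 33.5) mm / (6/24 day) = -6.800 mm/day.
C = dPW/dt − E + P = (-6.800) − 2.3 + 4.43 = -4.7 mm/day.

C ≈ -4.7 mm/day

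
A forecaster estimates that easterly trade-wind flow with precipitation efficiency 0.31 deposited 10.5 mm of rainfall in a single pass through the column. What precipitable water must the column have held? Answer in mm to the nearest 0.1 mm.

PW = rainfall / ε = 10.5 / 0.31 = 33.9 mm.

PW ≈ 33.9 mm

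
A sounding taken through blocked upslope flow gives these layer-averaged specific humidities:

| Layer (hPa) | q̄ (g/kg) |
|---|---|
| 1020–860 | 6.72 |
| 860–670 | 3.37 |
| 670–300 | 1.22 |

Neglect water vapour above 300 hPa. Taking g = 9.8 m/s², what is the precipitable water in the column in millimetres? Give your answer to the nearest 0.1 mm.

PW ≈ 22.1 mm

Precipitable water is the column-integrated vapour mass per unit area: PW = (1/g) Σ q̄ Δp, with q in kg/kg and Δp in Pa (1 kg/m² of water = 1 mm).
Layer 1020–860 hPa: Δp = 160 hPa = 16000 Pa, q̄ = 0.00672 kg/kg → 0.00672 × 16000 / 9.8 = 10.97 mm
Layer 860–670 hPa: Δp = 190 hPa = 19000 Pa, q̄ = 0.00337 kg/kg → 0.00337 × 19000 / 9.8 = 6.53 mm
Layer 670–300 hPa: Δp = 370 hPa = 37000 Pa, q̄ = 0.00122 kg/kg → 0.00122 × 37000 / 9.8 = 4.61 mm
PW = 10.97 + 6.53 + 4.61 = 22.11 ≈ 22.1 mm.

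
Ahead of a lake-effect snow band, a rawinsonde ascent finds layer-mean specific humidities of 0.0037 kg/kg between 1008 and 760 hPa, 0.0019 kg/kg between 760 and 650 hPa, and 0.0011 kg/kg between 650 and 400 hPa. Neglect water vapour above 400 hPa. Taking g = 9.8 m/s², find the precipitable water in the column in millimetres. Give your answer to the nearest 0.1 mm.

Precipitable water is the column-integrated vapour mass per unit area: PW = (1/g) Σ q̄ Δp, with q in kg/kg and Δp in Pa (1 kg/m² of water = 1 mm).
Layer 1008–760 hPa: Δp = 248 hPa = 24800 Pa, q̄ = 0.0037 kg/kg → 0.0037 × 24800 / 9.8 = 9.36 mm
Layer 760–650 hPa: Δp = 110 hPa = 11000 Pa, q̄ = 0.0019 kg/kg → 0.0019 × 11000 / 9.8 = 2.13 mm
Layer 650–400 hPa: Δp = 250 hPa = 25000 Pa, q̄ = 0.0011 kg/kg → 0.0011 × 25000 / 9.8 = 2.81 mm
PW = 9.36 + 2.13 + 2.81 = 14.30 ≈ 14.3 mm.

PW ≈ 14.3 mm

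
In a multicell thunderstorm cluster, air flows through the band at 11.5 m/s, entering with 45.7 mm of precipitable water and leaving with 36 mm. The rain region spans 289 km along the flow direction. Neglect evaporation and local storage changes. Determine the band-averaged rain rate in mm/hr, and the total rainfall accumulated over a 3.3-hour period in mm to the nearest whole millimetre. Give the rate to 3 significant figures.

Column moisture flux per unit crosswind length is F = V × PW.
Inflow: F_in = 11.5 × 45.7 = 525.55 mm·m/s
Outflow: F_out = 11.5 × 36 = 414 mm·m/s
Steady-state rate R = (F_in − F_out)/L = (525.55 − 414) / 289000 m = 3.860e-04 mm/s.
R = 3.860e-04 × 3600 = 1.39 mm/hr.
Over 3.3 h: total = 1.39 × 3.3 = 4.587 ≈ 5 mm.

R ≈ 1.39 mm/hr; total ≈ 5 mm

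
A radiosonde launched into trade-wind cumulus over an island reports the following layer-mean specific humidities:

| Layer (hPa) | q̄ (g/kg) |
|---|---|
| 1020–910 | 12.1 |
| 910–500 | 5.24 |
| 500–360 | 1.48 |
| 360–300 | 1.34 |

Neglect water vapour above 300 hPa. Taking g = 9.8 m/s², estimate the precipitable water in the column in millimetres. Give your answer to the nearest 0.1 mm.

PW ≈ 38.4 mm

Precipitable water is the column-integrated vapour mass per unit area: PW = (1/g) Σ q̄ Δp, with q in kg/kg and Δp in Pa (1 kg/m² of water = 1 mm).
Layer 1020–910 hPa: Δp = 110 hPa = 11000 Pa, q̄ = 0.0121 kg/kg → 0.0121 × 11000 / 9.8 = 13.58 mm
Layer 910–500 hPa: Δp = 410 hPa = 41000 Pa, q̄ = 0.00524 kg/kg → 0.00524 × 41000 / 9.8 = 21.92 mm
Layer 500–360 hPa: Δp = 140 hPa = 14000 Pa, q̄ = 0.00148 kg/kg → 0.00148 × 14000 / 9.8 = 2.11 mm
Layer 360–300 hPa: Δp = 60 hPa = 6000 Pa, q̄ = 0.00134 kg/kg → 0.00134 × 6000 / 9.8 = 0.82 mm
PW = 13.58 + 21.92 + 2.11 + 0.82 = 38.43 ≈ 38.4 mm.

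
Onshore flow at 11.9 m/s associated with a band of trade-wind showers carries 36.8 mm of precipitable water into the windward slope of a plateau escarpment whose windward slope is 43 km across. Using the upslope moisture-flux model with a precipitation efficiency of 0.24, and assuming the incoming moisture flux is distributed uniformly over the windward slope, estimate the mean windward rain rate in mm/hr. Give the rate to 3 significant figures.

R ≈ 8.80 mm/hr

Incoming column moisture flux per unit ridge length: F = V × PW = 11.9 × 36.8 = 437.92 mm·m/s.
Spread over the 43 km slope with efficiency ε = 0.24: R = ε·F/W = 0.24 × 437.92 / 43000 m = 2.444e-03 mm/s.
R = 2.444e-03 × 3600 = 8.80 mm/hr.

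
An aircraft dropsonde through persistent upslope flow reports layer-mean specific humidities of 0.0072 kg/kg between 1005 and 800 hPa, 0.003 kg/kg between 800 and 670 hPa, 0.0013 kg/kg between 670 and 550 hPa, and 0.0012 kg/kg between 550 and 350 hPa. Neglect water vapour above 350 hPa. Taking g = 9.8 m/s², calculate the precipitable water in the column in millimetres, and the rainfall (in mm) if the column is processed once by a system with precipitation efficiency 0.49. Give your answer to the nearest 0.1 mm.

PW ≈ 23.1 mm; rainfall ≈ 11.3 mm

Precipitable water is the column-integrated vapour mass per unit area: PW = (1/g) Σ q̄ Δp, with q in kg/kg and Δp in Pa (1 kg/m² of water = 1 mm).
Layer 1005–800 hPa: Δp = 205 hPa = 20500 Pa, q̄ = 0.0072 kg/kg → 0.0072 × 20500 / 9.8 = 15.06 mm
Layer 800–670 hPa: Δp = 130 hPa = 13000 Pa, q̄ = 0.003 kg/kg → 0.003 × 13000 / 9.8 = 3.98 mm
Layer 670–550 hPa: Δp = 120 hPa = 12000 Pa, q̄ = 0.0013 kg/kg → 0.0013 × 12000 / 9.8 = 1.59 mm
Layer 550–350 hPa: Δp = 200 hPa = 20000 Pa, q̄ = 0.0012 kg/kg → 0.0012 × 20000 / 9.8 = 2.45 mm
PW = 15.06 + 3.98 + 1.59 + 2.45 = 23.08 ≈ 23.1 mm.
Rainfall = ε × PW = 0.49 × 23.1 = 11.3 mm.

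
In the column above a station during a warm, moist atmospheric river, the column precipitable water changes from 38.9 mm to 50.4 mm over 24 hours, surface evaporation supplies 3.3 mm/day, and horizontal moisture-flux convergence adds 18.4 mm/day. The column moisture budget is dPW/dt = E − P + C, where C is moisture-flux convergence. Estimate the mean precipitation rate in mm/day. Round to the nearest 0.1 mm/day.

dPW/dt = (50.4 − 38.9) mm / (24/24 day) = +11.500 mm/day.
P = E + C − dPW/dt = 3.3 + (18.4) − (+11.500) = 10.2 mm/day.

P ≈ 10.2 mm/day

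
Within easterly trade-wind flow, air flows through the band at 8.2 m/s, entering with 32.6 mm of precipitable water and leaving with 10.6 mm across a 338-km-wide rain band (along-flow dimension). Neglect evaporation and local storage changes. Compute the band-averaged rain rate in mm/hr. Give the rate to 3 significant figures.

R ≈ 1.92 mm/hr

Column moisture flux per unit crosswind length is F = V × PW.
Inflow: F_in = 8.2 × 32.6 = 267.32 mm·m/s
Outflow: F_out = 8.2 × 10.6 = 86.92 mm·m/s
Steady-state rate R = (F_in − F_out)/L = (267.32 − 86.92) / 338000 m = 5.337e-04 mm/s.
R = 5.337e-04 × 3600 = 1.92 mm/hr.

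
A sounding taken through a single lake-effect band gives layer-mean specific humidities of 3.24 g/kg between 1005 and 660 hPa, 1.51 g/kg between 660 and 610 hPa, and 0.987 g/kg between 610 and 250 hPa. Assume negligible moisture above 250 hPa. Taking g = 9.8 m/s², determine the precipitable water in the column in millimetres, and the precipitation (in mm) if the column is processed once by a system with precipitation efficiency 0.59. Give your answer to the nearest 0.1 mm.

PW ≈ 15.8 mm; precipitation ≈ 9.3 mm

Precipitable water is the column-integrated vapour mass per unit area: PW = (1/g) Σ q̄ Δp, with q in kg/kg and Δp in Pa (1 kg/m² of water = 1 mm).
Layer 1005–660 hPa: Δp = 345 hPa = 34500 Pa, q̄ = 0.00324 kg/kg → 0.00324 × 34500 / 9.8 = 11.41 mm
Layer 660–610 hPa: Δp = 50 hPa = 5000 Pa, q̄ = 0.00151 kg/kg → 0.00151 × 5000 / 9.8 = 0.77 mm
Layer 610–250 hPa: Δp = 360 hPa = 36000 Pa, q̄ = 0.000987 kg/kg → 0.000987 × 36000 / 9.8 = 3.63 mm
PW = 11.41 + 0.77 + 3.63 = 15.81 ≈ 15.8 mm.
Precipitation = ε × PW = 0.59 × 15.8 = 9.3 mm.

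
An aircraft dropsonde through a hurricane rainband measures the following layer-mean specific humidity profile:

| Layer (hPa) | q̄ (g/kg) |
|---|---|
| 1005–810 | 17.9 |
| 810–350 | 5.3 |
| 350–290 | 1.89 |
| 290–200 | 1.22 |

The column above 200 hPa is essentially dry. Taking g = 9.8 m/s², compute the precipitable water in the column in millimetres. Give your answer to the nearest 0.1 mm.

PW ≈ 62.8 mm

Precipitable water is the column-integrated vapour mass per unit area: PW = (1/g) Σ q̄ Δp, with q in kg/kg and Δp in Pa (1 kg/m² of water = 1 mm).
Layer 1005–810 hPa: Δp = 195 hPa = 19500 Pa, q̄ = 0.0179 kg/kg → 0.0179 × 19500 / 9.8 = 35.62 mm
Layer 810–350 hPa: Δp = 460 hPa = 46000 Pa, q̄ = 0.0053 kg/kg → 0.0053 × 46000 / 9.8 = 24.88 mm
Layer 350–290 hPa: Δp = 60 hPa = 6000 Pa, q̄ = 0.00189 kg/kg → 0.00189 × 6000 / 9.8 = 1.16 mm
Layer 290–200 hPa: Δp = 90 hPa = 9000 Pa, q̄ = 0.00122 kg/kg → 0.00122 × 9000 / 9.8 = 1.12 mm
PW = 35.62 + 24.88 + 1.16 + 1.12 = 62.78 ≈ 62.8 mm.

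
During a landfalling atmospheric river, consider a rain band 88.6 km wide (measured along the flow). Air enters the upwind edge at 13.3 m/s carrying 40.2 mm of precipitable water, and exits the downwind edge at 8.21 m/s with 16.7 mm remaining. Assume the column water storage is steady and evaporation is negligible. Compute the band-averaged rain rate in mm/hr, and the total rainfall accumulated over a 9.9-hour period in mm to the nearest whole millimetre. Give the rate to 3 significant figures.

Column moisture flux per unit crosswind length is F = V × PW.
Inflow: F_in = 13.3 × 40.2 = 534.66 mm·m/s
Outflow: F_out = 8.21 × 16.7 = 137.107 mm·m/s
Steady-state rate R = (F_in − F_out)/L = (534.66 − 137.107) / 88600 m = 4.487e-03 mm/s.
R = 4.487e-03 × 3600 = 16.2 mm/hr.
Over 9.9 h: total = 16.2 × 9.9 = 160.38 ≈ 160 mm.

R ≈ 16.2 mm/hr; total ≈ 160 mm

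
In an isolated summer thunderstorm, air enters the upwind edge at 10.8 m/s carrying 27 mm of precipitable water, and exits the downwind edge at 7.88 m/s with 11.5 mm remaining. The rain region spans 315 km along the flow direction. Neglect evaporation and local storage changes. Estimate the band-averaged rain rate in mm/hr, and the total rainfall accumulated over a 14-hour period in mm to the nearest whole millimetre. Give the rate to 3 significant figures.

R ≈ 2.30 mm/hr; total ≈ 32 mm

Column moisture flux per unit crosswind length is F = V × PW.
Inflow: F_in = 10.8 × 27 = 291.6 mm·m/s
Outflow: F_out = 7.88 × 11.5 = 90.62 mm·m/s
Steady-state rate R = (F_in − F_out)/L = (291.6 − 90.62) / 315000 m = 6.380e-04 mm/s.
R = 6.380e-04 × 3600 = 2.30 mm/hr.
Over 14 h: total = 2.30 × 14 = 32.2 ≈ 32 mm.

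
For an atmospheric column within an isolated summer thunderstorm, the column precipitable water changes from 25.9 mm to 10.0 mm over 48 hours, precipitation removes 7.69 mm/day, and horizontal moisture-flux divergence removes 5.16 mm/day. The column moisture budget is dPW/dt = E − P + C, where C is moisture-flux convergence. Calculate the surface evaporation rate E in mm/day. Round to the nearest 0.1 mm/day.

dPW/dt = (10.0 − 25.9) mm / (48/24 day) = -7.950 mm/day.
E = dPW/dt + P − C = (-7.950) + 7.69 − (-5.16) = 4.9 mm/day.

E ≈ 4.9 mm/day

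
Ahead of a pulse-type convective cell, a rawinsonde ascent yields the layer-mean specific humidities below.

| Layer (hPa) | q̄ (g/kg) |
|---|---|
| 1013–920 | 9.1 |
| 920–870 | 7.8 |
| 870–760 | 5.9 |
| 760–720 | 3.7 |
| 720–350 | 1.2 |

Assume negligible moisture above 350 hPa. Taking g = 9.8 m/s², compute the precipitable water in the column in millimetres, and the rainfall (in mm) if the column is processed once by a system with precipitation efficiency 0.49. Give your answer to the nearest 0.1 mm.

PW ≈ 25.3 mm; rainfall ≈ 12.4 mm

Precipitable water is the column-integrated vapour mass per unit area: PW = (1/g) Σ q̄ Δp, with q in kg/kg and Δp in Pa (1 kg/m² of water = 1 mm).
Layer 1013–920 hPa: Δp = 93 hPa = 9300 Pa, q̄ = 0.0091 kg/kg → 0.0091 × 9300 / 9.8 = 8.64 mm
Layer 920–870 hPa: Δp = 50 hPa = 5000 Pa, q̄ = 0.0078 kg/kg → 0.0078 × 5000 / 9.8 = 3.98 mm
Layer 870–760 hPa: Δp = 110 hPa = 11000 Pa, q̄ = 0.0059 kg/kg → 0.0059 × 11000 / 9.8 = 6.62 mm
Layer 760–720 hPa: Δp = 40 hPa = 4000 Pa, q̄ = 0.0037 kg/kg → 0.0037 × 4000 / 9.8 = 1.51 mm
Layer 720–350 hPa: Δp = 370 hPa = 37000 Pa, q̄ = 0.0012 kg/kg → 0.0012 × 37000 / 9.8 = 4.53 mm
PW = 8.64 + 3.98 + 6.62 + 1.51 + 4.53 = 25.28 ≈ 25.3 mm.
Rainfall = ε × PW = 0.49 × 25.3 = 12.4 mm.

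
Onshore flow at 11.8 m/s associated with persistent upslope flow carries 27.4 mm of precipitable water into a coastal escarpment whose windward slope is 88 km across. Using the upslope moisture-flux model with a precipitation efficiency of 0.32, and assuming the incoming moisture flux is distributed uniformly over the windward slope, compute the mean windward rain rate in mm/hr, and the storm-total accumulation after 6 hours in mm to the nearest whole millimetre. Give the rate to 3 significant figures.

Incoming column moisture flux per unit ridge length: F = V × PW = 11.8 × 27.4 = 323.32 mm·m/s.
Spread over the 88 km slope with efficiency ε = 0.32: R = ε·F/W = 0.32 × 323.32 / 88000 m = 1.176e-03 mm/s.
R = 1.176e-03 × 3600 = 4.23 mm/hr.
Over 6 h: total = 4.23 × 6 = 25.38 ≈ 25 mm.

R ≈ 4.23 mm/hr; total ≈ 25 mm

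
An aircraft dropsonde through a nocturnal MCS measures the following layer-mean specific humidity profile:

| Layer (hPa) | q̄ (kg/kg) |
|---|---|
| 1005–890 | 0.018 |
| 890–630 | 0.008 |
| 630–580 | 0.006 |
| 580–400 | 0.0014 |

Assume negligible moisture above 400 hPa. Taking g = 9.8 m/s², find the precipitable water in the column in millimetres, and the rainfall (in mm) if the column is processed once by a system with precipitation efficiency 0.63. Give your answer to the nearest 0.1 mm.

PW ≈ 48.0 mm; rainfall ≈ 30.2 mm

Precipitable water is the column-integrated vapour mass per unit area: PW = (1/g) Σ q̄ Δp, with q in kg/kg and Δp in Pa (1 kg/m² of water = 1 mm).
Layer 1005–890 hPa: Δp = 115 hPa = 11500 Pa, q̄ = 0.018 kg/kg → 0.018 × 11500 / 9.8 = 21.12 mm
Layer 890–630 hPa: Δp = 260 hPa = 26000 Pa, q̄ = 0.008 kg/kg → 0.008 × 26000 / 9.8 = 21.22 mm
Layer 630–580 hPa: Δp = 50 hPa = 5000 Pa, q̄ = 0.006 kg/kg → 0.006 × 5000 / 9.8 = 3.06 mm
Layer 580–400 hPa: Δp = 180 hPa = 18000 Pa, q̄ = 0.0014 kg/kg → 0.0014 × 18000 / 9.8 = 2.57 mm
PW = 21.12 + 21.22 + 3.06 + 2.57 = 47.97 ≈ 48.0 mm.
Rainfall = ε × PW = 0.63 × 48.0 = 30.2 mm.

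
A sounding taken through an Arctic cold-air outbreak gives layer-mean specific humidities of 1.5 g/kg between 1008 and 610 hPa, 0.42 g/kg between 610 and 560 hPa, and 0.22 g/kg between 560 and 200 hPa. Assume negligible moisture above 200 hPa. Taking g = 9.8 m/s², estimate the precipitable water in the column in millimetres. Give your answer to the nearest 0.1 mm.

Precipitable water is the column-integrated vapour mass per unit area: PW = (1/g) Σ q̄ Δp, with q in kg/kg and Δp in Pa (1 kg/m² of water = 1 mm).
Layer 1008–610 hPa: Δp = 398 hPa = 39800 Pa, q̄ = 0.0015 kg/kg → 0.0015 × 39800 / 9.8 = 6.09 mm
Layer 610–560 hPa: Δp = 50 hPa = 5000 Pa, q̄ = 0.00042 kg/kg → 0.00042 × 5000 / 9.8 = 0.21 mm
Layer 560–200 hPa: Δp = 360 hPa = 36000 Pa, q̄ = 0.00022 kg/kg → 0.00022 × 36000 / 9.8 = 0.81 mm
PW = 6.09 + 0.21 + 0.81 = 7.11 ≈ 7.1 mm.

PW ≈ 7.1 mm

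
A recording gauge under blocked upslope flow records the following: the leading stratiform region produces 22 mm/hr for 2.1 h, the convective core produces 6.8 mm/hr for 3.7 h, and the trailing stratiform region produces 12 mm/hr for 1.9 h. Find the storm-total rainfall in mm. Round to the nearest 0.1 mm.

Total = Σ Rᵢ Δtᵢ = 22 × 2.1 + 6.8 × 3.7 + 12 × 1.9
      = 46.2 + 25.16 + 22.8 = 94.2 mm.

total ≈ 94.2 mm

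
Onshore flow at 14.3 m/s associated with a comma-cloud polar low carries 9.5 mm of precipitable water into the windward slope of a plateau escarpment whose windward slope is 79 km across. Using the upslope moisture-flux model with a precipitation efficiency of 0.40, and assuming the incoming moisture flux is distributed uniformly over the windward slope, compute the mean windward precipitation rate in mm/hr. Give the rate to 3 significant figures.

Incoming column moisture flux per unit ridge length: F = V × PW = 14.3 × 9.5 = 135.85 mm·m/s.
Spread over the 79 km slope with efficiency ε = 0.40: R = ε·F/W = 0.40 × 135.85 / 79000 m = 6.878e-04 mm/s.
R = 6.878e-04 × 3600 = 2.48 mm/hr.

R ≈ 2.48 mm/hr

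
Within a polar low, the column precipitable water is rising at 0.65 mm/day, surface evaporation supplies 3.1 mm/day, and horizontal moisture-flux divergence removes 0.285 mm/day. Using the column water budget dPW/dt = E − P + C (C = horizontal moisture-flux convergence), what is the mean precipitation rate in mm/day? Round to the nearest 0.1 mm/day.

P ≈ 2.2 mm/day

dPW/dt = +0.65 mm/day.
P = E + C − dPW/dt = 3.1 + (-0.285) − (+0.65) = 2.2 mm/day.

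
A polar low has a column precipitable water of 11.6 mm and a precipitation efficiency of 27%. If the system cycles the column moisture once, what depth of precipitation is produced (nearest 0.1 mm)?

Precipitation = ε × PW = 0.27 × 11.6 = 3.1 mm.

precipitation ≈ 3.1 mm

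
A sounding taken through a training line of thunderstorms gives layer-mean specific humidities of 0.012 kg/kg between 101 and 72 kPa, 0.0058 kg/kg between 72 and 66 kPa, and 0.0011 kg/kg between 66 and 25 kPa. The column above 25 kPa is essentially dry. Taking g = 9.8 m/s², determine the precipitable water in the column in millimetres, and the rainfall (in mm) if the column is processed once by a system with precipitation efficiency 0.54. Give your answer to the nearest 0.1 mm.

Precipitable water is the column-integrated vapour mass per unit area: PW = (1/g) Σ q̄ Δp, with q in kg/kg and Δp in Pa (1 kg/m² of water = 1 mm).
Layer 101–72 kPa: Δp = 290 hPa = 29000 Pa, q̄ = 0.012 kg/kg → 0.012 × 29000 / 9.8 = 35.51 mm
Layer 72–66 kPa: Δp = 60 hPa = 6000 Pa, q̄ = 0.0058 kg/kg → 0.0058 × 6000 / 9.8 = 3.55 mm
Layer 66–25 kPa: Δp = 410 hPa = 41000 Pa, q̄ = 0.0011 kg/kg → 0.0011 × 41000 / 9.8 = 4.60 mm
PW = 35.51 + 3.55 + 4.60 = 43.66 ≈ 43.7 mm.
Rainfall = ε × PW = 0.54 × 43.7 = 23.6 mm.

PW ≈ 43.7 mm; rainfall ≈ 23.6 mm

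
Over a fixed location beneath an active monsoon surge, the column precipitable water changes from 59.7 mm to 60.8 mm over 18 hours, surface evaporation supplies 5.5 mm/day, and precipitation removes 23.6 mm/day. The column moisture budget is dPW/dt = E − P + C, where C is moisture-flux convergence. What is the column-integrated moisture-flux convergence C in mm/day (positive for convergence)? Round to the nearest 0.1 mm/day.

dPW/dt = (60.8 − 59.7) mm / (18/24 day) = +1.467 mm/day.
C = dPW/dt − E + P = (+1.467) − 5.5 + 23.6 = 19.6 mm/day.

C ≈ 19.6 mm/day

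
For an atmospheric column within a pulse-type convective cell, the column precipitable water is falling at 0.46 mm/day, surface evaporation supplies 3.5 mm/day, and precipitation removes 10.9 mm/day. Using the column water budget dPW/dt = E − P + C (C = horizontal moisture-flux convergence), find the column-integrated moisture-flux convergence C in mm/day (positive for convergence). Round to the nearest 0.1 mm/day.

dPW/dt = -0.46 mm/day.
C = dPW/dt − E + P = (-0.46) − 3.5 + 10.9 = 6.9 mm/day.

C ≈ 6.9 mm/day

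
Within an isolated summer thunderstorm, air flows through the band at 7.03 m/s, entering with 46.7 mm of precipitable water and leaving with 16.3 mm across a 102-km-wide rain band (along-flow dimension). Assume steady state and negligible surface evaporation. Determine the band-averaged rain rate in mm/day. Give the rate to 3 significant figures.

R ≈ 181 mm/day

Column moisture flux per unit crosswind length is F = V × PW.
Inflow: F_in = 7.03 × 46.7 = 328.301 mm·m/s
Outflow: F_out = 7.03 × 16.3 = 114.589 mm·m/s
Steady-state rate R = (F_in − F_out)/L = (328.301 − 114.589) / 102000 m = 2.095e-03 mm/s.
R = 2.095e-03 × 3600 × 24 = 181 mm/day.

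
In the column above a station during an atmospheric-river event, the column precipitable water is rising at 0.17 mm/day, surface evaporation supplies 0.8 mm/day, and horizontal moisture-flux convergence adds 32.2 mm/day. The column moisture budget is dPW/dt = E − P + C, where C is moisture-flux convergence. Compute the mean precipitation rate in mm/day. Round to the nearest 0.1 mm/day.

dPW/dt = +0.17 mm/day.
P = E + C − dPW/dt = 0.8 + (32.2) − (+0.17) = 32.8 mm/day.

P ≈ 32.8 mm/day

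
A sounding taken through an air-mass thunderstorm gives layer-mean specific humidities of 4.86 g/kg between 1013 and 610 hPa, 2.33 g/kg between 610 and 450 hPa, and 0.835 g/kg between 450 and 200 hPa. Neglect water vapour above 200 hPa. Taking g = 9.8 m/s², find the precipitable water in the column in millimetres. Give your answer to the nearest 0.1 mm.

PW ≈ 25.9 mm

Precipitable water is the column-integrated vapour mass per unit area: PW = (1/g) Σ q̄ Δp, with q in kg/kg and Δp in Pa (1 kg/m² of water = 1 mm).
Layer 1013–610 hPa: Δp = 403 hPa = 40300 Pa, q̄ = 0.00486 kg/kg → 0.00486 × 40300 / 9.8 = 19.99 mm
Layer 610–450 hPa: Δp = 160 hPa = 16000 Pa, q̄ = 0.00233 kg/kg → 0.00233 × 16000 / 9.8 = 3.80 mm
Layer 450–200 hPa: Δp = 250 hPa = 25000 Pa, q̄ = 0.000835 kg/kg → 0.000835 × 25000 / 9.8 = 2.13 mm
PW = 19.99 + 3.80 + 2.13 = 25.92 ≈ 25.9 mm.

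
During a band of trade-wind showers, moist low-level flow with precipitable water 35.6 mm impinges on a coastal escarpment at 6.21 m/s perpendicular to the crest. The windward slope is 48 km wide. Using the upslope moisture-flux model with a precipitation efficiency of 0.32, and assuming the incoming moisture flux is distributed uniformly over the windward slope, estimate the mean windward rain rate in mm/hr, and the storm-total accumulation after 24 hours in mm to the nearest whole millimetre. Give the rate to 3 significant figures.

R ≈ 5.31 mm/hr; total ≈ 127 mm

Incoming column moisture flux per unit ridge length: F = V × PW = 6.21 × 35.6 = 221.076 mm·m/s.
Spread over the 48 km slope with efficiency ε = 0.32: R = ε·F/W = 0.32 × 221.076 / 48000 m = 1.474e-03 mm/s.
R = 1.474e-03 × 3600 = 5.31 mm/hr.
Over 24 h: total = 5.31 × 24 = 127.44 ≈ 127 mm.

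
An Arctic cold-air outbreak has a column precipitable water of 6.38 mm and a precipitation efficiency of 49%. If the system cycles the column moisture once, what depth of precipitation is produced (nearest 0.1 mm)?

precipitation ≈ 3.1 mm

Precipitation = ε × PW = 0.49 × 6.38 = 3.1 mm.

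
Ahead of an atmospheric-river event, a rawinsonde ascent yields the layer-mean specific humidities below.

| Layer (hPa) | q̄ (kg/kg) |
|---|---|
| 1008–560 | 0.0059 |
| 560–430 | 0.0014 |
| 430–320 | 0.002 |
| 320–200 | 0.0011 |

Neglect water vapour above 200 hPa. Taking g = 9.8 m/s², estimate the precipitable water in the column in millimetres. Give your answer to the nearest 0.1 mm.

PW ≈ 32.4 mm

Precipitable water is the column-integrated vapour mass per unit area: PW = (1/g) Σ q̄ Δp, with q in kg/kg and Δp in Pa (1 kg/m² of water = 1 mm).
Layer 1008–560 hPa: Δp = 448 hPa = 44800 Pa, q̄ = 0.0059 kg/kg → 0.0059 × 44800 / 9.8 = 26.97 mm
Layer 560–430 hPa: Δp = 130 hPa = 13000 Pa, q̄ = 0.0014 kg/kg → 0.0014 × 13000 / 9.8 = 1.86 mm
Layer 430–320 hPa: Δp = 110 hPa = 11000 Pa, q̄ = 0.002 kg/kg → 0.002 × 11000 / 9.8 = 2.24 mm
Layer 320–200 hPa: Δp = 120 hPa = 12000 Pa, q̄ = 0.0011 kg/kg → 0.0011 × 12000 / 9.8 = 1.35 mm
PW = 26.97 + 1.86 + 2.24 + 1.35 = 32.42 ≈ 32.4 mm.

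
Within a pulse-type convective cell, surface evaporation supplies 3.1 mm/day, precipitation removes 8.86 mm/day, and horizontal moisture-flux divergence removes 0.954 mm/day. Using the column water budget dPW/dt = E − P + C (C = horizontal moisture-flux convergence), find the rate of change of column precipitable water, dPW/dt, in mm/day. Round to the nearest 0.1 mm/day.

dPW/dt = E − P + C = 3.1 − 8.86 + (-0.954) = -6.7 mm/day.

dPW/dt ≈ -6.7 mm/day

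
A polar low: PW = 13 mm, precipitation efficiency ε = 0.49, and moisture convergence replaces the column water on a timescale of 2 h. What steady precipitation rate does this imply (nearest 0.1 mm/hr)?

R ≈ 3.2 mm/hr

Each overturning extracts ε × PW = 0.49 × 13 = 6.37 mm.
Rate = ε·PW / τ = 6.37 / 2 h = 3.2 mm/hr.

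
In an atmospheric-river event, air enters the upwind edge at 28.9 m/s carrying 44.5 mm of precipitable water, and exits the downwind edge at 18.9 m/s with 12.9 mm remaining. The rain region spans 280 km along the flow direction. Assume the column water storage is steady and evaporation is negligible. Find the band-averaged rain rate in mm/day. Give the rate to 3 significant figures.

Column moisture flux per unit crosswind length is F = V × PW.
Inflow: F_in = 28.9 × 44.5 = 1286.05 mm·m/s
Outflow: F_out = 18.9 × 12.9 = 243.81 mm·m/s
Steady-state rate R = (F_in − F_out)/L = (1286.05 − 243.81) / 280000 m = 3.722e-03 mm/s.
R = 3.722e-03 × 3600 × 24 = 322 mm/day.

R ≈ 322 mm/day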